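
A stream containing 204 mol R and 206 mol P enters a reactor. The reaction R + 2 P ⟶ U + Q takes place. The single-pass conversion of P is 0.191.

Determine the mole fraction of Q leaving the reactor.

0.0504

P reacted = 0.191 × 206 = 39.35 mol; ν_P = −2, so ξ = 39.35/2 = 19.67 mol.
Outlet amounts (n = n₀ + ν ξ):
  R: 204 − 1(19.67) = 184.3
  P: 206 − 2(19.67) = 166.7
  U: 0 + 1(19.67) = 19.67
  Q: 0 + 1(19.67) = 19.67
Total out = 390.3 mol; y_Q = 19.67 / 390.3 = 0.0504.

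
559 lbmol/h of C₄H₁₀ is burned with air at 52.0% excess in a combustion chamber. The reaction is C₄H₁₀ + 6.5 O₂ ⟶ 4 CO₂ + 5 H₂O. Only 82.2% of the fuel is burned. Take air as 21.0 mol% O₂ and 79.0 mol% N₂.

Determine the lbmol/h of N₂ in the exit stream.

20800 lbmol/h

Stoichiometric O₂ = 6.5 × 559 = 3634 lbmol/h; O₂ fed = 3634 × 1.520 = 5523 lbmol/h.
N₂ fed = 5523 × 79/21 = 20780 lbmol/h.
Fuel reacted = 0.822 × 559 → ξ = 459.5 lbmol/h.
Outlet (n = n₀ + ν ξ):
  C₄H₁₀: 559 − 1(459.5) = 99.5
  O₂: 5523 − 6.5(459.5) = 2536
  N₂: 20780 (inert)
  CO₂: 0 + 4(459.5) = 1838
  H₂O: 0 + 5(459.5) = 2297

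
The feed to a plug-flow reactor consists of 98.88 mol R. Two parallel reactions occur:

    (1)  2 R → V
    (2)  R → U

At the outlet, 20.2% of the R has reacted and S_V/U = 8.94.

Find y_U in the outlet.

Conversion of R: R consumed = 0.202 × 98.88 = 19.97 mol = 2ξ₁ + 1ξ₂.
Selectivity: 1ξ₁ / (1ξ₂) = 8.94 → ξ₁ = 8.94 ξ₂.
Substitute: (2·8.94 + 1) ξ₂ = 19.97 → ξ₂ = 1.058 mol, ξ₁ = 9.458 mol.
Outlet amounts (n = n₀ + Σ ν·ξ):
  R: 98.88 − 2(9.458) − 1(1.058) = 78.91
  V: 0 + 1(9.458) = 9.458
  U: 0 + 1(1.058) = 1.058
Total out = 89.42 mol; y_U = 1.058 / 89.42 = 0.01183.

0.0118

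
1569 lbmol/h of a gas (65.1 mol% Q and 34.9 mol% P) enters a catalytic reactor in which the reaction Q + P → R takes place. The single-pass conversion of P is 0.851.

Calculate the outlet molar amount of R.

466 lbmol/h

P reacted = 0.851 × 547.6 = 466 lbmol/h; ν_P = −1, so ξ = 466/1 = 466 lbmol/h.
Outlet amounts (n = n₀ + ν ξ):
  Q: 1021 − 1(466) = 555.4
  P: 547.6 − 1(466) = 81.59
  R: 0 + 1(466) = 466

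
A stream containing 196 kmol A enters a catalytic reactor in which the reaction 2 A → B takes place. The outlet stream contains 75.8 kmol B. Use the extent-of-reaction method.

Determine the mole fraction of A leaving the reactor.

0.369

For B: n = n₀ + 1ξ → 75.8 = 0 + 1ξ, giving ξ = 75.8 kmol.
Outlet amounts (n = n₀ + ν ξ):
  A: 196 − 2(75.8) = 44.4
  B: 0 + 1(75.8) = 75.8
Total out = 120.2 kmol; y_A = 44.4 / 120.2 = 0.3694.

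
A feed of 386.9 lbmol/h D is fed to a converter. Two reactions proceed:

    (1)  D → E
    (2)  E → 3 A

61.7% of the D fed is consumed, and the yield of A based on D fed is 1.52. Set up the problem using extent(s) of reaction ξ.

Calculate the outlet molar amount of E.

42.7 lbmol/h

Conversion of D: D consumed = 1ξ₁ = 0.617 × 386.9 → ξ₁ = 238.7 lbmol/h.
Yield of A: 3ξ₂ / 386.9 = 1.52 → ξ₂ = 196 lbmol/h.
Outlet amounts (n = n₀ + Σ ν·ξ):
  D: 386.9 − 1(238.7) = 148.2
  E: 0 + 1(238.7) − 1(196) = 42.69
  A: 0 + 3(196) = 588.1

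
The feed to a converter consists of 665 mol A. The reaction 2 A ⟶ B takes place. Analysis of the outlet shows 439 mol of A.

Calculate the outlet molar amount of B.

For A: n = n₀ − 2ξ → 439 = 665 − 2ξ, giving ξ = 113 mol.
Outlet amounts (n = n₀ + ν ξ):
  A: 665 − 2(113) = 439
  B: 0 + 1(113) = 113

113 mol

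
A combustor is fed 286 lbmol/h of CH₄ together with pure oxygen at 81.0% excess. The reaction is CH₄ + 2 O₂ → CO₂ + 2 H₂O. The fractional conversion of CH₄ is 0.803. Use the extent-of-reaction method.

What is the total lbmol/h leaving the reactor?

Stoichiometric O₂ = 2 × 286 = 572 lbmol/h; O₂ fed = 572 × 1.810 = 1035 lbmol/h.
Fuel reacted = 0.803 × 286 → ξ = 229.7 lbmol/h.
Outlet (n = n₀ + ν ξ):
  CH₄: 286 − 1(229.7) = 56.34
  O₂: 1035 − 2(229.7) = 576
  CO₂: 0 + 1(229.7) = 229.7
  H₂O: 0 + 2(229.7) = 459.3
Total out = 56.34 + 576 + 229.7 + 459.3 = 1321 lbmol/h.

1320 lbmol/h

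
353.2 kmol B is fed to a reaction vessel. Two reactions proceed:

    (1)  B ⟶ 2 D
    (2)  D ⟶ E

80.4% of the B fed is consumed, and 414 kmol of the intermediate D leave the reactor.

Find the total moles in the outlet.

637 kmol

Conversion of B: B consumed = 1ξ₁ = 0.804 × 353.2 → ξ₁ = 284 kmol.
D balance: n_D = 0 + 2ξ₁ − 1ξ₂ = 414 → ξ₂ = (2·284 − 414)/1 = 153.9 kmol.
Outlet amounts (n = n₀ + Σ ν·ξ):
  B: 353.2 − 1(284) = 69.23
  D: 0 + 2(284) − 1(153.9) = 414
  E: 0 + 1(153.9) = 153.9
Total out = 69.23 + 414 + 153.9 = 637.2 kmol.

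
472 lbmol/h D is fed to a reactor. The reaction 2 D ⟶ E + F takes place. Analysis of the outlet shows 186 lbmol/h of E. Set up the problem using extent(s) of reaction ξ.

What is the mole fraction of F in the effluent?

0.394

For E: n = n₀ + 1ξ → 186 = 0 + 1ξ, giving ξ = 186 lbmol/h.
Outlet amounts (n = n₀ + ν ξ):
  D: 472 − 2(186) = 100
  E: 0 + 1(186) = 186
  F: 0 + 1(186) = 186
Total out = 472 lbmol/h; y_F = 186 / 472 = 0.3941.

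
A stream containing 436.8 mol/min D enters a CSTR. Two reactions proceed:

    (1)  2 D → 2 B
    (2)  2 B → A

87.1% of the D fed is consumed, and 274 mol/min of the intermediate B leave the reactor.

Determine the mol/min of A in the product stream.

Conversion of D: D consumed = 2ξ₁ = 0.871 × 436.8 → ξ₁ = 190.2 mol/min.
B balance: n_B = 0 + 2ξ₁ − 2ξ₂ = 274 → ξ₂ = (2·190.2 − 274)/2 = 53.23 mol/min.
Outlet amounts (n = n₀ + Σ ν·ξ):
  D: 436.8 − 2(190.2) = 56.35
  B: 0 + 2(190.2) − 2(53.23) = 274
  A: 0 + 1(53.23) = 53.23

53.2 mol/min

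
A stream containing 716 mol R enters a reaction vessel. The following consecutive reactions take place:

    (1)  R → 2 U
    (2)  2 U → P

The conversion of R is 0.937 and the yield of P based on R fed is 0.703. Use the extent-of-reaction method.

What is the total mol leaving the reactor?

884 mol

Conversion of R: R consumed = 1ξ₁ = 0.937 × 716 → ξ₁ = 670.9 mol.
Yield of P: 1ξ₂ / 716 = 0.703 → ξ₂ = 503.3 mol.
Outlet amounts (n = n₀ + Σ ν·ξ):
  R: 716 − 1(670.9) = 45.11
  U: 0 + 2(670.9) − 2(503.3) = 335.1
  P: 0 + 1(503.3) = 503.3
Total out = 45.11 + 335.1 + 503.3 = 883.5 mol.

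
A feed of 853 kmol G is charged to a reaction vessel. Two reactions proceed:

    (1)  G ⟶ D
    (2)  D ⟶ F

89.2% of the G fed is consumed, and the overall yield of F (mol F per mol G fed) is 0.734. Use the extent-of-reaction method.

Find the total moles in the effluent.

853 kmol

Conversion of G: G consumed = 1ξ₁ = 0.892 × 853 → ξ₁ = 760.9 kmol.
Yield of F: 1ξ₂ / 853 = 0.734 → ξ₂ = 626.1 kmol.
Outlet amounts (n = n₀ + Σ ν·ξ):
  G: 853 − 1(760.9) = 92.12
  D: 0 + 1(760.9) − 1(626.1) = 134.8
  F: 0 + 1(626.1) = 626.1
Total out = 92.12 + 134.8 + 626.1 = 853 kmol.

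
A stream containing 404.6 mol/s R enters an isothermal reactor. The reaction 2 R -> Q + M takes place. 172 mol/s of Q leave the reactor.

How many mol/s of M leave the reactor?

For Q: n = n₀ + 1ξ → 172 = 0 + 1ξ, giving ξ = 172 mol/s.
Outlet amounts (n = n₀ + ν ξ):
  R: 404.6 − 2(172) = 60.6
  Q: 0 + 1(172) = 172
  M: 0 + 1(172) = 172

172 mol/s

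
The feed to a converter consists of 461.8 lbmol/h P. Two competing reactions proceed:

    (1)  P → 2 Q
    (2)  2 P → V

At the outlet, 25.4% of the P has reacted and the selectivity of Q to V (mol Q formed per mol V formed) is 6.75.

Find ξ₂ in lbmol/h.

Conversion of P: P consumed = 0.254 × 461.8 = 117.3 lbmol/h = 1ξ₁ + 2ξ₂.
Selectivity: 2ξ₁ / (1ξ₂) = 6.75 → ξ₁ = 3.375 ξ₂.
Substitute: (1·3.375 + 2) ξ₂ = 117.3 → ξ₂ = 21.82 lbmol/h, ξ₁ = 73.65 lbmol/h.
Outlet amounts (n = n₀ + Σ ν·ξ):
  P: 461.8 − 1(73.65) − 2(21.82) = 344.5
  Q: 0 + 2(73.65) = 147.3
  V: 0 + 1(21.82) = 21.82

ξ₂ = 21.8 lbmol/h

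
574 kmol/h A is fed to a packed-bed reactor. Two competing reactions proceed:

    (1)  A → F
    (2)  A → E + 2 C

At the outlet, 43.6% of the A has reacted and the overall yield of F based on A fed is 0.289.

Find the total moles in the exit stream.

743 kmol/h

Yield of F: 1ξ₁ / 574 = 0.289 → ξ₁ = 165.9 kmol/h.
Conversion of A: 1ξ₁ + 1ξ₂ = 0.436 × 574 = 250.3 → ξ₂ = 84.38 kmol/h.
Outlet amounts (n = n₀ + Σ ν·ξ):
  A: 574 − 1(165.9) − 1(84.38) = 323.7
  F: 0 + 1(165.9) = 165.9
  E: 0 + 1(84.38) = 84.38
  C: 0 + 2(84.38) = 168.8
Total out = 323.7 + 165.9 + 84.38 + 168.8 = 742.8 kmol/h.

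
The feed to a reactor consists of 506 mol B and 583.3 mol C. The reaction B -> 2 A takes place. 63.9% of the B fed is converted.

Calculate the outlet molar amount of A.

647 mol

B reacted = 0.639 × 506 = 323.3 mol; ν_B = −1, so ξ = 323.3/1 = 323.3 mol.
Outlet amounts (n = n₀ + ν ξ):
  B: 506 − 1(323.3) = 182.7
  A: 0 + 2(323.3) = 646.7
  C: 583.3 (inert)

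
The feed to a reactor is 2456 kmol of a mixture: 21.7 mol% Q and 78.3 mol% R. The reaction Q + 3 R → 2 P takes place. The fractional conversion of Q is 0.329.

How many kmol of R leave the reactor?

1400 kmol

Q reacted = 0.329 × 533 = 175.3 kmol; ν_Q = −1, so ξ = 175.3/1 = 175.3 kmol.
Outlet amounts (n = n₀ + ν ξ):
  Q: 533 − 1(175.3) = 357.6
  R: 1923 − 3(175.3) = 1397
  P: 0 + 2(175.3) = 350.7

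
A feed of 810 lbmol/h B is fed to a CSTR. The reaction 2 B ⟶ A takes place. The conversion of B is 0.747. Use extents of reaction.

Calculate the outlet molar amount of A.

303 lbmol/h

B reacted = 0.747 × 810 = 605.1 lbmol/h; ν_B = −2, so ξ = 605.1/2 = 302.5 lbmol/h.
Outlet amounts (n = n₀ + ν ξ):
  B: 810 − 2(302.5) = 204.9
  A: 0 + 1(302.5) = 302.5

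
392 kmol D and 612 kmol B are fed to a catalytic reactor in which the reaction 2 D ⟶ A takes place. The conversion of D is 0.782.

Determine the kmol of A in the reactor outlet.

D reacted = 0.782 × 392 = 306.5 kmol; ν_D = −2, so ξ = 306.5/2 = 153.3 kmol.
Outlet amounts (n = n₀ + ν ξ):
  D: 392 − 2(153.3) = 85.46
  A: 0 + 1(153.3) = 153.3
  B: 612 (inert)

153 kmol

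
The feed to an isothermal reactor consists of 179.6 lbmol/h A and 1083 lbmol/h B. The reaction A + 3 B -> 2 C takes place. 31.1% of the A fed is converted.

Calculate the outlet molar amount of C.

A reacted = 0.311 × 179.6 = 55.86 lbmol/h; ν_A = −1, so ξ = 55.86/1 = 55.86 lbmol/h.
Outlet amounts (n = n₀ + ν ξ):
  A: 179.6 − 1(55.86) = 123.7
  B: 1083 − 3(55.86) = 915.4
  C: 0 + 2(55.86) = 111.7

112 lbmol/h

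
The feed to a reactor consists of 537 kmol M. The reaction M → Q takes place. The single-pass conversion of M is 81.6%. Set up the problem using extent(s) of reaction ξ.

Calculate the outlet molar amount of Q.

438 kmol

M reacted = 0.816 × 537 = 438.2 kmol; ν_M = −1, so ξ = 438.2/1 = 438.2 kmol.
Outlet amounts (n = n₀ + ν ξ):
  M: 537 − 1(438.2) = 98.81
  Q: 0 + 1(438.2) = 438.2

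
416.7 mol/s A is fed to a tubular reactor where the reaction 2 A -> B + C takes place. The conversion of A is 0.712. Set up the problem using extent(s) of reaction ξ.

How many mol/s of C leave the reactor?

148 mol/s

A reacted = 0.712 × 416.7 = 296.7 mol/s; ν_A = −2, so ξ = 296.7/2 = 148.3 mol/s.
Outlet amounts (n = n₀ + ν ξ):
  A: 416.7 − 2(148.3) = 120
  B: 0 + 1(148.3) = 148.3
  C: 0 + 1(148.3) = 148.3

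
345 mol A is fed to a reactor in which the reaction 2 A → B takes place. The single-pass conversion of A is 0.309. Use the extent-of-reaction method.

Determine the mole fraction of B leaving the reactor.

A reacted = 0.309 × 345 = 106.6 mol; ν_A = −2, so ξ = 106.6/2 = 53.3 mol.
Outlet amounts (n = n₀ + ν ξ):
  A: 345 − 2(53.3) = 238.4
  B: 0 + 1(53.3) = 53.3
Total out = 291.7 mol; y_B = 53.3 / 291.7 = 0.1827.

0.183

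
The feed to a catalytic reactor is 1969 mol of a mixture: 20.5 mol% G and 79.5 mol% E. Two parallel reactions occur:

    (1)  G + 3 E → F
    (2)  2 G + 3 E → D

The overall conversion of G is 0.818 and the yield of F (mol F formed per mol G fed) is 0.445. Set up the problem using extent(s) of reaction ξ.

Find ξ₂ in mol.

Yield of F: 1ξ₁ / 403.6 = 0.445 → ξ₁ = 179.6 mol.
Conversion of G: 1ξ₁ + 2ξ₂ = 0.818 × 403.6 = 330.2 → ξ₂ = 75.28 mol.
Outlet amounts (n = n₀ + Σ ν·ξ):
  G: 403.6 − 1(179.6) − 2(75.28) = 73.46
  E: 1565 − 3(179.6) − 3(75.28) = 800.6
  F: 0 + 1(179.6) = 179.6
  D: 0 + 1(75.28) = 75.28

ξ₂ = 75.3 mol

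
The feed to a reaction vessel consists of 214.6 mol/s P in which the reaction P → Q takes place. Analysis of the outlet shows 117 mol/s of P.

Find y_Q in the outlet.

For P: n = n₀ − 1ξ → 117 = 214.6 − 1ξ, giving ξ = 97.6 mol/s.
Outlet amounts (n = n₀ + ν ξ):
  P: 214.6 − 1(97.6) = 117
  Q: 0 + 1(97.6) = 97.6
Total out = 214.6 mol/s; y_Q = 97.6 / 214.6 = 0.4548.

0.455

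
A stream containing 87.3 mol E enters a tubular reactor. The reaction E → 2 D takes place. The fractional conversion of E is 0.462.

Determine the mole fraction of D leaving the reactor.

0.632

E reacted = 0.462 × 87.3 = 40.33 mol; ν_E = −1, so ξ = 40.33/1 = 40.33 mol.
Outlet amounts (n = n₀ + ν ξ):
  E: 87.3 − 1(40.33) = 46.97
  D: 0 + 2(40.33) = 80.67
Total out = 127.6 mol; y_D = 80.67 / 127.6 = 0.632.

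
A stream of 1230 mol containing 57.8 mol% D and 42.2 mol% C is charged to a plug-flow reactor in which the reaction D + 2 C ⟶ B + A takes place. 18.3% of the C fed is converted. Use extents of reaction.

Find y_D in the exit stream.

C reacted = 0.183 × 519.1 = 94.99 mol; ν_C = −2, so ξ = 94.99/2 = 47.49 mol.
Outlet amounts (n = n₀ + ν ξ):
  D: 710.9 − 1(47.49) = 663.4
  C: 519.1 − 2(47.49) = 424.1
  B: 0 + 1(47.49) = 47.49
  A: 0 + 1(47.49) = 47.49
Total out = 1183 mol; y_D = 663.4 / 1183 = 0.5611.

0.561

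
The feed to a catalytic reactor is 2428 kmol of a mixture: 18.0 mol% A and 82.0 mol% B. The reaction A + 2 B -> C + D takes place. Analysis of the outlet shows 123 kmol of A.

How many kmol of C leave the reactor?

For A: n = n₀ − 1ξ → 123 = 437 − 1ξ, giving ξ = 314 kmol.
Outlet amounts (n = n₀ + ν ξ):
  A: 437 − 1(314) = 123
  B: 1991 − 2(314) = 1363
  C: 0 + 1(314) = 314
  D: 0 + 1(314) = 314

314 kmol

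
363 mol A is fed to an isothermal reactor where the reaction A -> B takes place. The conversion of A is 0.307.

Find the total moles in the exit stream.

363 mol

A reacted = 0.307 × 363 = 111.4 mol; ν_A = −1, so ξ = 111.4/1 = 111.4 mol.
Outlet amounts (n = n₀ + ν ξ):
  A: 363 − 1(111.4) = 251.6
  B: 0 + 1(111.4) = 111.4
Total out = 251.6 + 111.4 = 363 mol.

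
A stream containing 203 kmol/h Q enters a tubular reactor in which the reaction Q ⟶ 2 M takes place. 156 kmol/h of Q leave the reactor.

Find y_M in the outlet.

For Q: n = n₀ − 1ξ → 156 = 203 − 1ξ, giving ξ = 47 kmol/h.
Outlet amounts (n = n₀ + ν ξ):
  Q: 203 − 1(47) = 156
  M: 0 + 2(47) = 94
Total out = 250 kmol/h; y_M = 94 / 250 = 0.376.

0.376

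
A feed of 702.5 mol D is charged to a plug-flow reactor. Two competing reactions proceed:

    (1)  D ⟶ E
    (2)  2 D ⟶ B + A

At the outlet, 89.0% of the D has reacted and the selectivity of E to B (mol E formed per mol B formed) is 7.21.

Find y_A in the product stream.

0.0966

Conversion of D: D consumed = 0.89 × 702.5 = 625.2 mol = 1ξ₁ + 2ξ₂.
Selectivity: 1ξ₁ / (1ξ₂) = 7.21 → ξ₁ = 7.21 ξ₂.
Substitute: (1·7.21 + 2) ξ₂ = 625.2 → ξ₂ = 67.89 mol, ξ₁ = 489.5 mol.
Outlet amounts (n = n₀ + Σ ν·ξ):
  D: 702.5 − 1(489.5) − 2(67.89) = 77.27
  E: 0 + 1(489.5) = 489.5
  B: 0 + 1(67.89) = 67.89
  A: 0 + 1(67.89) = 67.89
Total out = 702.5 mol; y_A = 67.89 / 702.5 = 0.09663.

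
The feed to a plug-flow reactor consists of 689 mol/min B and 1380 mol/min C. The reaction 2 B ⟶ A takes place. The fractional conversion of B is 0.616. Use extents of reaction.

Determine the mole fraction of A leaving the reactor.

0.114

B reacted = 0.616 × 689 = 424.4 mol/min; ν_B = −2, so ξ = 424.4/2 = 212.2 mol/min.
Outlet amounts (n = n₀ + ν ξ):
  B: 689 − 2(212.2) = 264.6
  A: 0 + 1(212.2) = 212.2
  C: 1380 (inert)
Total out = 1857 mol/min; y_A = 212.2 / 1857 = 0.1143.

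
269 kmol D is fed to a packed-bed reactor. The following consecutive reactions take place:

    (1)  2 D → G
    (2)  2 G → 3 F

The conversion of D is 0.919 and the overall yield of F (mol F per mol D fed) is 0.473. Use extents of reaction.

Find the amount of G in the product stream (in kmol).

Conversion of D: D consumed = 2ξ₁ = 0.919 × 269 → ξ₁ = 123.6 kmol.
Yield of F: 3ξ₂ / 269 = 0.473 → ξ₂ = 42.41 kmol.
Outlet amounts (n = n₀ + Σ ν·ξ):
  D: 269 − 2(123.6) = 21.79
  G: 0 + 1(123.6) − 2(42.41) = 38.78
  F: 0 + 3(42.41) = 127.2

38.8 kmol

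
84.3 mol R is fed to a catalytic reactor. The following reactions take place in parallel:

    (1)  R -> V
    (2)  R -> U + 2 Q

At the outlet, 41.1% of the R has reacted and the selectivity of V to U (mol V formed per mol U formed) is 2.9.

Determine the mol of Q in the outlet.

17.8 mol

Conversion of R: R consumed = 0.411 × 84.3 = 34.65 mol = 1ξ₁ + 1ξ₂.
Selectivity: 1ξ₁ / (1ξ₂) = 2.9 → ξ₁ = 2.9 ξ₂.
Substitute: (1·2.9 + 1) ξ₂ = 34.65 → ξ₂ = 8.884 mol, ξ₁ = 25.76 mol.
Outlet amounts (n = n₀ + Σ ν·ξ):
  R: 84.3 − 1(25.76) − 1(8.884) = 49.65
  V: 0 + 1(25.76) = 25.76
  U: 0 + 1(8.884) = 8.884
  Q: 0 + 2(8.884) = 17.77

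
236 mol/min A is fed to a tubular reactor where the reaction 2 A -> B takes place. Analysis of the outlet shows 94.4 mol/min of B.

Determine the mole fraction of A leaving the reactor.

0.333

For B: n = n₀ + 1ξ → 94.4 = 0 + 1ξ, giving ξ = 94.4 mol/min.
Outlet amounts (n = n₀ + ν ξ):
  A: 236 − 2(94.4) = 47.2
  B: 0 + 1(94.4) = 94.4
Total out = 141.6 mol/min; y_A = 47.2 / 141.6 = 0.3333.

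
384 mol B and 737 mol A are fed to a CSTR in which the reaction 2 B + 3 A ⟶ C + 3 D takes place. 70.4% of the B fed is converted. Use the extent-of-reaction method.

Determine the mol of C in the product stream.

135 mol

B reacted = 0.704 × 384 = 270.3 mol; ν_B = −2, so ξ = 270.3/2 = 135.2 mol.
Outlet amounts (n = n₀ + ν ξ):
  B: 384 − 2(135.2) = 113.7
  A: 737 − 3(135.2) = 331.5
  C: 0 + 1(135.2) = 135.2
  D: 0 + 3(135.2) = 405.5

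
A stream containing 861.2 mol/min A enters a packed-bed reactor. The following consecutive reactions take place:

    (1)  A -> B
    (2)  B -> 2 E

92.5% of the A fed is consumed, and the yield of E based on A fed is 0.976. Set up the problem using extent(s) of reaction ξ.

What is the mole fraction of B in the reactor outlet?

Conversion of A: A consumed = 1ξ₁ = 0.925 × 861.2 → ξ₁ = 796.6 mol/min.
Yield of E: 2ξ₂ / 861.2 = 0.976 → ξ₂ = 420.3 mol/min.
Outlet amounts (n = n₀ + Σ ν·ξ):
  A: 861.2 − 1(796.6) = 64.59
  B: 0 + 1(796.6) − 1(420.3) = 376.3
  E: 0 + 2(420.3) = 840.5
Total out = 1281 mol/min; y_B = 376.3 / 1281 = 0.2937.

0.294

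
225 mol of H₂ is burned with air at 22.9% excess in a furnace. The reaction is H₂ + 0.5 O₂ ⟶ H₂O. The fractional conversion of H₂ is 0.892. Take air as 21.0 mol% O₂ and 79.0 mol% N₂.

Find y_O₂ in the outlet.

Stoichiometric O₂ = 0.5 × 225 = 112.5 mol; O₂ fed = 112.5 × 1.229 = 138.3 mol.
N₂ fed = 138.3 × 79/21 = 520.1 mol.
Fuel reacted = 0.892 × 225 → ξ = 200.7 mol.
Outlet (n = n₀ + ν ξ):
  H₂: 225 − 1(200.7) = 24.3
  O₂: 138.3 − 0.5(200.7) = 37.91
  N₂: 520.1 (inert)
  H₂O: 0 + 1(200.7) = 200.7
Total out = 783 mol; y_O₂ = 37.91 / 783 = 0.04842.

0.0484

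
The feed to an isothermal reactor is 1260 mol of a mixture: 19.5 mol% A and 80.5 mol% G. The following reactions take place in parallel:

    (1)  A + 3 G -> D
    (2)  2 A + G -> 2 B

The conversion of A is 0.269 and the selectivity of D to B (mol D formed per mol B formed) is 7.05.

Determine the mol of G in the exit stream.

Conversion of A: A consumed = 0.269 × 245.7 = 66.09 mol = 1ξ₁ + 2ξ₂.
Selectivity: 1ξ₁ / (2ξ₂) = 7.05 → ξ₁ = 14.1 ξ₂.
Substitute: (1·14.1 + 2) ξ₂ = 66.09 → ξ₂ = 4.105 mol, ξ₁ = 57.88 mol.
Outlet amounts (n = n₀ + Σ ν·ξ):
  A: 245.7 − 1(57.88) − 2(4.105) = 179.6
  G: 1014 − 3(57.88) − 1(4.105) = 836.5
  D: 0 + 1(57.88) = 57.88
  B: 0 + 2(4.105) = 8.21

837 mol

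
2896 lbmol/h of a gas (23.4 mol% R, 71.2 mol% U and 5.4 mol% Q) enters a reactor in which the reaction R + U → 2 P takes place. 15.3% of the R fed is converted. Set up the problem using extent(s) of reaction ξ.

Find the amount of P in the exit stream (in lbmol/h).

207 lbmol/h

R reacted = 0.153 × 677.7 = 103.7 lbmol/h; ν_R = −1, so ξ = 103.7/1 = 103.7 lbmol/h.
Outlet amounts (n = n₀ + ν ξ):
  R: 677.7 − 1(103.7) = 574
  U: 2062 − 1(103.7) = 1958
  P: 0 + 2(103.7) = 207.4
  Q: 156.4 (inert)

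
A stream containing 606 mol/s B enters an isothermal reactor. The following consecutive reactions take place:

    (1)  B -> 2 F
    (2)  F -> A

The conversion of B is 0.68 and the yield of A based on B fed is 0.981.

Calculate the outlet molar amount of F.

230 mol/s

Conversion of B: B consumed = 1ξ₁ = 0.68 × 606 → ξ₁ = 412.1 mol/s.
Yield of A: 1ξ₂ / 606 = 0.981 → ξ₂ = 594.5 mol/s.
Outlet amounts (n = n₀ + Σ ν·ξ):
  B: 606 − 1(412.1) = 193.9
  F: 0 + 2(412.1) − 1(594.5) = 229.7
  A: 0 + 1(594.5) = 594.5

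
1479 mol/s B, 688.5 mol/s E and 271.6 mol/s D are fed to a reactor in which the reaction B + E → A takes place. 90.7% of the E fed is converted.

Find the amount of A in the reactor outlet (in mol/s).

624 mol/s

E reacted = 0.907 × 688.5 = 624.5 mol/s; ν_E = −1, so ξ = 624.5/1 = 624.5 mol/s.
Outlet amounts (n = n₀ + ν ξ):
  B: 1479 − 1(624.5) = 854.5
  E: 688.5 − 1(624.5) = 64.03
  A: 0 + 1(624.5) = 624.5
  D: 271.6 (inert)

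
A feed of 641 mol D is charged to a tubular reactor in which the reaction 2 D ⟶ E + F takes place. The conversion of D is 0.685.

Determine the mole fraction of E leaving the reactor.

D reacted = 0.685 × 641 = 439.1 mol; ν_D = −2, so ξ = 439.1/2 = 219.5 mol.
Outlet amounts (n = n₀ + ν ξ):
  D: 641 − 2(219.5) = 201.9
  E: 0 + 1(219.5) = 219.5
  F: 0 + 1(219.5) = 219.5
Total out = 641 mol; y_E = 219.5 / 641 = 0.3425.

0.343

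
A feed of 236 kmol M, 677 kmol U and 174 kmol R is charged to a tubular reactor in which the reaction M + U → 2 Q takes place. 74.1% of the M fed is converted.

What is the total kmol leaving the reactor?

M reacted = 0.741 × 236 = 174.9 kmol; ν_M = −1, so ξ = 174.9/1 = 174.9 kmol.
Outlet amounts (n = n₀ + ν ξ):
  M: 236 − 1(174.9) = 61.12
  U: 677 − 1(174.9) = 502.1
  Q: 0 + 2(174.9) = 349.8
  R: 174 (inert)
Total out = 61.12 + 502.1 + 349.8 + 174 = 1087 kmol.

1090 kmol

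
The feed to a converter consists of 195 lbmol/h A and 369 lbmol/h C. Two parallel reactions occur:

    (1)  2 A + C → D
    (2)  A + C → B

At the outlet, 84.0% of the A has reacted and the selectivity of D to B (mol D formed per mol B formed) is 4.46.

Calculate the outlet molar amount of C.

279 lbmol/h

Conversion of A: A consumed = 0.84 × 195 = 163.8 lbmol/h = 2ξ₁ + 1ξ₂.
Selectivity: 1ξ₁ / (1ξ₂) = 4.46 → ξ₁ = 4.46 ξ₂.
Substitute: (2·4.46 + 1) ξ₂ = 163.8 → ξ₂ = 16.51 lbmol/h, ξ₁ = 73.64 lbmol/h.
Outlet amounts (n = n₀ + Σ ν·ξ):
  A: 195 − 2(73.64) − 1(16.51) = 31.2
  C: 369 − 1(73.64) − 1(16.51) = 278.8
  D: 0 + 1(73.64) = 73.64
  B: 0 + 1(16.51) = 16.51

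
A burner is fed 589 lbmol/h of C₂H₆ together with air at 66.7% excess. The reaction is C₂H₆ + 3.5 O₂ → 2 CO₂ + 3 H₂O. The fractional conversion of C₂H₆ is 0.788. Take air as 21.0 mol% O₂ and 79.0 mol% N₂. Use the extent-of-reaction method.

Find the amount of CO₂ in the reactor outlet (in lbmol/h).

928 lbmol/h

Stoichiometric O₂ = 3.5 × 589 = 2062 lbmol/h; O₂ fed = 2062 × 1.667 = 3437 lbmol/h.
N₂ fed = 3437 × 79/21 = 12930 lbmol/h.
Fuel reacted = 0.788 × 589 → ξ = 464.1 lbmol/h.
Outlet (n = n₀ + ν ξ):
  C₂H₆: 589 − 1(464.1) = 124.9
  O₂: 3437 − 3.5(464.1) = 1812
  N₂: 12930 (inert)
  CO₂: 0 + 2(464.1) = 928.3
  H₂O: 0 + 3(464.1) = 1392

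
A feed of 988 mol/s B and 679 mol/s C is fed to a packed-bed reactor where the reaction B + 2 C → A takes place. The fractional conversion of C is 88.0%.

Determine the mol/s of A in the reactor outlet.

299 mol/s

C reacted = 0.88 × 679 = 597.5 mol/s; ν_C = −2, so ξ = 597.5/2 = 298.8 mol/s.
Outlet amounts (n = n₀ + ν ξ):
  B: 988 − 1(298.8) = 689.2
  C: 679 − 2(298.8) = 81.48
  A: 0 + 1(298.8) = 298.8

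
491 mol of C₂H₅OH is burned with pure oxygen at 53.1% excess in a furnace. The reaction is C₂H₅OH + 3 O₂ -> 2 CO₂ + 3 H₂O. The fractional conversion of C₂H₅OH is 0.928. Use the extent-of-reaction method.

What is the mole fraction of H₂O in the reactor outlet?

0.427

Stoichiometric O₂ = 3 × 491 = 1473 mol; O₂ fed = 1473 × 1.531 = 2255 mol.
Fuel reacted = 0.928 × 491 → ξ = 455.6 mol.
Outlet (n = n₀ + ν ξ):
  C₂H₅OH: 491 − 1(455.6) = 35.35
  O₂: 2255 − 3(455.6) = 888.2
  CO₂: 0 + 2(455.6) = 911.3
  H₂O: 0 + 3(455.6) = 1367
Total out = 3202 mol; y_H₂O = 1367 / 3202 = 0.4269.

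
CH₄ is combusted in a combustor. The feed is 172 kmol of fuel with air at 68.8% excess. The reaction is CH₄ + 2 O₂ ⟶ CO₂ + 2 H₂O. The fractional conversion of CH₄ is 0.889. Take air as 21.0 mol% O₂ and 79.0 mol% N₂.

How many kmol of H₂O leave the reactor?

306 kmol

Stoichiometric O₂ = 2 × 172 = 344 kmol; O₂ fed = 344 × 1.688 = 580.7 kmol.
N₂ fed = 580.7 × 79/21 = 2184 kmol.
Fuel reacted = 0.889 × 172 → ξ = 152.9 kmol.
Outlet (n = n₀ + ν ξ):
  CH₄: 172 − 1(152.9) = 19.09
  O₂: 580.7 − 2(152.9) = 274.9
  N₂: 2184 (inert)
  CO₂: 0 + 1(152.9) = 152.9
  H₂O: 0 + 2(152.9) = 305.8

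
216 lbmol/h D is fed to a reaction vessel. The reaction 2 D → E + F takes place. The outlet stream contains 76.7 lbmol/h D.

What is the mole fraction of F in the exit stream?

0.322

For D: n = n₀ − 2ξ → 76.7 = 216 − 2ξ, giving ξ = 69.65 lbmol/h.
Outlet amounts (n = n₀ + ν ξ):
  D: 216 − 2(69.65) = 76.7
  E: 0 + 1(69.65) = 69.65
  F: 0 + 1(69.65) = 69.65
Total out = 216 lbmol/h; y_F = 69.65 / 216 = 0.3225.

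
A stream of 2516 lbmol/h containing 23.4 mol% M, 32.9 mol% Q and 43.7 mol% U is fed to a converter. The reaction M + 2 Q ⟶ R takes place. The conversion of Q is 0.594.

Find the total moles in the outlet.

2020 lbmol/h

Q reacted = 0.594 × 827.8 = 491.7 lbmol/h; ν_Q = −2, so ξ = 491.7/2 = 245.8 lbmol/h.
Outlet amounts (n = n₀ + ν ξ):
  M: 588.7 − 1(245.8) = 342.9
  Q: 827.8 − 2(245.8) = 336.1
  R: 0 + 1(245.8) = 245.8
  U: 1099 (inert)
Total out = 342.9 + 336.1 + 245.8 + 1099 = 2024 lbmol/h.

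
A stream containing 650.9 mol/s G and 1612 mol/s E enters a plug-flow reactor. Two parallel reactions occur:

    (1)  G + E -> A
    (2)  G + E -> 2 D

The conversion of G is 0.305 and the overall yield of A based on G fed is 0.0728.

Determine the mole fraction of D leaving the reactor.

Yield of A: 1ξ₁ / 650.9 = 0.0728 → ξ₁ = 47.39 mol/s.
Conversion of G: 1ξ₁ + 1ξ₂ = 0.305 × 650.9 = 198.5 → ξ₂ = 151.1 mol/s.
Outlet amounts (n = n₀ + Σ ν·ξ):
  G: 650.9 − 1(47.39) − 1(151.1) = 452.4
  E: 1612 − 1(47.39) − 1(151.1) = 1413
  A: 0 + 1(47.39) = 47.39
  D: 0 + 2(151.1) = 302.3
Total out = 2216 mol/s; y_D = 302.3 / 2216 = 0.1364.

0.136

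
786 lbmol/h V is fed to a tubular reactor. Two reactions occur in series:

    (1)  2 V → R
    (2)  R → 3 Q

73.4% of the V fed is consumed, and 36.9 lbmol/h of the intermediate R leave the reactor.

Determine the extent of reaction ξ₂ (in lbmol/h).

ξ₂ = 252 lbmol/h

Conversion of V: V consumed = 2ξ₁ = 0.734 × 786 → ξ₁ = 288.5 lbmol/h.
R balance: n_R = 0 + 1ξ₁ − 1ξ₂ = 36.9 → ξ₂ = (1·288.5 − 36.9)/1 = 251.6 lbmol/h.
Outlet amounts (n = n₀ + Σ ν·ξ):
  V: 786 − 2(288.5) = 209.1
  R: 0 + 1(288.5) − 1(251.6) = 36.9
  Q: 0 + 3(251.6) = 754.7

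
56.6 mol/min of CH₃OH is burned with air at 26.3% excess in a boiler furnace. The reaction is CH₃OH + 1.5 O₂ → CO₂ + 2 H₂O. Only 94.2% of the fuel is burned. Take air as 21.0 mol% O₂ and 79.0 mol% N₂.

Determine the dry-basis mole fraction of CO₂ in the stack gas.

Stoichiometric O₂ = 1.5 × 56.6 = 84.9 mol/min; O₂ fed = 84.9 × 1.263 = 107.2 mol/min.
N₂ fed = 107.2 × 79/21 = 403.4 mol/min.
Fuel reacted = 0.942 × 56.6 → ξ = 53.32 mol/min.
Outlet (n = n₀ + ν ξ):
  CH₃OH: 56.6 − 1(53.32) = 3.283
  O₂: 107.2 − 1.5(53.32) = 27.25
  N₂: 403.4 (inert)
  CO₂: 0 + 1(53.32) = 53.32
  H₂O: 0 + 2(53.32) = 106.6
Dry total = 487.2 mol/min; y_CO₂ (dry) = 53.32 / 487.2 = 0.1094.

0.109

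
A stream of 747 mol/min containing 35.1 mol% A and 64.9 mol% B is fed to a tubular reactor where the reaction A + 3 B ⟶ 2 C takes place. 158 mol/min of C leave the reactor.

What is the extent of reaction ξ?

For C: n = n₀ + 2ξ → 158 = 0 + 2ξ, giving ξ = 79 mol/min.
Outlet amounts (n = n₀ + ν ξ):
  A: 262.2 − 1(79) = 183.2
  B: 484.8 − 3(79) = 247.8
  C: 0 + 2(79) = 158

ξ = 79 mol/min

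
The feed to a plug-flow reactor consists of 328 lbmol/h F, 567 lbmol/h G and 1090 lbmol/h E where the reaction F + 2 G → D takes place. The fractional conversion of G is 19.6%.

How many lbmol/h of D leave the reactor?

55.6 lbmol/h

G reacted = 0.196 × 567 = 111.1 lbmol/h; ν_G = −2, so ξ = 111.1/2 = 55.57 lbmol/h.
Outlet amounts (n = n₀ + ν ξ):
  F: 328 − 1(55.57) = 272.4
  G: 567 − 2(55.57) = 455.9
  D: 0 + 1(55.57) = 55.57
  E: 1090 (inert)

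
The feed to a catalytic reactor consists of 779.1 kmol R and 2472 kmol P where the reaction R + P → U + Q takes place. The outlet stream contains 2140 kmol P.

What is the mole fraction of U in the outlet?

0.102

For P: n = n₀ − 1ξ → 2140 = 2472 − 1ξ, giving ξ = 332 kmol.
Outlet amounts (n = n₀ + ν ξ):
  R: 779.1 − 1(332) = 447.1
  P: 2472 − 1(332) = 2140
  U: 0 + 1(332) = 332
  Q: 0 + 1(332) = 332
Total out = 3251 kmol; y_U = 332 / 3251 = 0.1021.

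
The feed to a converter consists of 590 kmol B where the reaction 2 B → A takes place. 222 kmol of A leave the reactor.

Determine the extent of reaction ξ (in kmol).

ξ = 222 kmol

For A: n = n₀ + 1ξ → 222 = 0 + 1ξ, giving ξ = 222 kmol.
Outlet amounts (n = n₀ + ν ξ):
  B: 590 − 2(222) = 146
  A: 0 + 1(222) = 222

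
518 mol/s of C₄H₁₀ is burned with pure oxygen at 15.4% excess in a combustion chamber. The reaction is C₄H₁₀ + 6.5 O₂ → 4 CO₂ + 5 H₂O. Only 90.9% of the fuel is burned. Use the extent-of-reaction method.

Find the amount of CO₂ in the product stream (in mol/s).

Stoichiometric O₂ = 6.5 × 518 = 3367 mol/s; O₂ fed = 3367 × 1.154 = 3886 mol/s.
Fuel reacted = 0.909 × 518 → ξ = 470.9 mol/s.
Outlet (n = n₀ + ν ξ):
  C₄H₁₀: 518 − 1(470.9) = 47.14
  O₂: 3886 − 6.5(470.9) = 824.9
  CO₂: 0 + 4(470.9) = 1883
  H₂O: 0 + 5(470.9) = 2354

1880 mol/s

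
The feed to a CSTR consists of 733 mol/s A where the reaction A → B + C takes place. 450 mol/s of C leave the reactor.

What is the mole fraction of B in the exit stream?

For C: n = n₀ + 1ξ → 450 = 0 + 1ξ, giving ξ = 450 mol/s.
Outlet amounts (n = n₀ + ν ξ):
  A: 733 − 1(450) = 283
  B: 0 + 1(450) = 450
  C: 0 + 1(450) = 450
Total out = 1183 mol/s; y_B = 450 / 1183 = 0.3804.

0.38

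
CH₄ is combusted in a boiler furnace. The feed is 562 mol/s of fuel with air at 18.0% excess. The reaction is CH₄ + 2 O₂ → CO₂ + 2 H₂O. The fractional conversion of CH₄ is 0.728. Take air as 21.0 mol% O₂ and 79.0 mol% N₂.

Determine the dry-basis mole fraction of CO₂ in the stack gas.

0.0675

Stoichiometric O₂ = 2 × 562 = 1124 mol/s; O₂ fed = 1124 × 1.180 = 1326 mol/s.
N₂ fed = 1326 × 79/21 = 4989 mol/s.
Fuel reacted = 0.728 × 562 → ξ = 409.1 mol/s.
Outlet (n = n₀ + ν ξ):
  CH₄: 562 − 1(409.1) = 152.9
  O₂: 1326 − 2(409.1) = 508
  N₂: 4989 (inert)
  CO₂: 0 + 1(409.1) = 409.1
  H₂O: 0 + 2(409.1) = 818.3
Dry total = 6060 mol/s; y_CO₂ (dry) = 409.1 / 6060 = 0.06752.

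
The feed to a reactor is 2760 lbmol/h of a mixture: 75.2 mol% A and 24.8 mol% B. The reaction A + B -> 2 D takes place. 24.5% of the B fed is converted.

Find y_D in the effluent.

B reacted = 0.245 × 684.5 = 167.7 lbmol/h; ν_B = −1, so ξ = 167.7/1 = 167.7 lbmol/h.
Outlet amounts (n = n₀ + ν ξ):
  A: 2076 − 1(167.7) = 1908
  B: 684.5 − 1(167.7) = 516.8
  D: 0 + 2(167.7) = 335.4
Total out = 2760 lbmol/h; y_D = 335.4 / 2760 = 0.1215.

0.122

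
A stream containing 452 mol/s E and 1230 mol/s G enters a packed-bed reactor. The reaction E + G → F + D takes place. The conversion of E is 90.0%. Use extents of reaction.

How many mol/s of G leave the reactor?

823 mol/s

E reacted = 0.9 × 452 = 406.8 mol/s; ν_E = −1, so ξ = 406.8/1 = 406.8 mol/s.
Outlet amounts (n = n₀ + ν ξ):
  E: 452 − 1(406.8) = 45.2
  G: 1230 − 1(406.8) = 823.2
  F: 0 + 1(406.8) = 406.8
  D: 0 + 1(406.8) = 406.8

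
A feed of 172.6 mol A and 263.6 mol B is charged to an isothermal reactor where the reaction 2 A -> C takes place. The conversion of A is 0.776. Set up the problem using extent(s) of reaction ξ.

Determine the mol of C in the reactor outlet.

67 mol

A reacted = 0.776 × 172.6 = 133.9 mol; ν_A = −2, so ξ = 133.9/2 = 66.97 mol.
Outlet amounts (n = n₀ + ν ξ):
  A: 172.6 − 2(66.97) = 38.66
  C: 0 + 1(66.97) = 66.97
  B: 263.6 (inert)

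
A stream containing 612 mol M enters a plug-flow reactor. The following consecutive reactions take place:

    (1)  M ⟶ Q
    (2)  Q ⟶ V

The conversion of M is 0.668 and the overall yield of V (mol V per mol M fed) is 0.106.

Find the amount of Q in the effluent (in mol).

Conversion of M: M consumed = 1ξ₁ = 0.668 × 612 → ξ₁ = 408.8 mol.
Yield of V: 1ξ₂ / 612 = 0.106 → ξ₂ = 64.87 mol.
Outlet amounts (n = n₀ + Σ ν·ξ):
  M: 612 − 1(408.8) = 203.2
  Q: 0 + 1(408.8) − 1(64.87) = 343.9
  V: 0 + 1(64.87) = 64.87

344 mol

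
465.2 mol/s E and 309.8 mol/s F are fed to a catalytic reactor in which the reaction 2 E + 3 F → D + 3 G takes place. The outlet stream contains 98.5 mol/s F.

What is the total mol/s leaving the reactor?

For F: n = n₀ − 3ξ → 98.5 = 309.8 − 3ξ, giving ξ = 70.43 mol/s.
Outlet amounts (n = n₀ + ν ξ):
  E: 465.2 − 2(70.43) = 324.3
  F: 309.8 − 3(70.43) = 98.5
  D: 0 + 1(70.43) = 70.43
  G: 0 + 3(70.43) = 211.3
Total out = 324.3 + 98.5 + 70.43 + 211.3 = 704.6 mol/s.

705 mol/s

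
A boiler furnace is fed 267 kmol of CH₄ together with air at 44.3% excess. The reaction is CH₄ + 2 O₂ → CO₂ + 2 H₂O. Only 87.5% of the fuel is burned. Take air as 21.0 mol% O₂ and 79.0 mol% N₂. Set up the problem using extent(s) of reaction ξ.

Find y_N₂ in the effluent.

0.736

Stoichiometric O₂ = 2 × 267 = 534 kmol; O₂ fed = 534 × 1.443 = 770.6 kmol.
N₂ fed = 770.6 × 79/21 = 2899 kmol.
Fuel reacted = 0.875 × 267 → ξ = 233.6 kmol.
Outlet (n = n₀ + ν ξ):
  CH₄: 267 − 1(233.6) = 33.38
  O₂: 770.6 − 2(233.6) = 303.3
  N₂: 2899 (inert)
  CO₂: 0 + 1(233.6) = 233.6
  H₂O: 0 + 2(233.6) = 467.2
Total out = 3936 kmol; y_N₂ = 2899 / 3936 = 0.7364.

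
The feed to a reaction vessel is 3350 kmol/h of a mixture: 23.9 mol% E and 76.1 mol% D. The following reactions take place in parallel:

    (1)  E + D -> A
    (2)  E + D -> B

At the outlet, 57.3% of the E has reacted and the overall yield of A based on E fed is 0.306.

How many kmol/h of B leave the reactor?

214 kmol/h

Yield of A: 1ξ₁ / 800.6 = 0.306 → ξ₁ = 245 kmol/h.
Conversion of E: 1ξ₁ + 1ξ₂ = 0.573 × 800.6 = 458.8 → ξ₂ = 213.8 kmol/h.
Outlet amounts (n = n₀ + Σ ν·ξ):
  E: 800.6 − 1(245) − 1(213.8) = 341.9
  D: 2549 − 1(245) − 1(213.8) = 2091
  A: 0 + 1(245) = 245
  B: 0 + 1(213.8) = 213.8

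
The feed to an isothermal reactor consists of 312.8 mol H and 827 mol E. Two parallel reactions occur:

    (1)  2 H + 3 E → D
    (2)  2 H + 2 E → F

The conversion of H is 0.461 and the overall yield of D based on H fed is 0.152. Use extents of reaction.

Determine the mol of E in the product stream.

635 mol

Yield of D: 1ξ₁ / 312.8 = 0.152 → ξ₁ = 47.55 mol.
Conversion of H: 2ξ₁ + 2ξ₂ = 0.461 × 312.8 = 144.2 → ξ₂ = 24.55 mol.
Outlet amounts (n = n₀ + Σ ν·ξ):
  H: 312.8 − 2(47.55) − 2(24.55) = 168.6
  E: 827 − 3(47.55) − 2(24.55) = 635.3
  D: 0 + 1(47.55) = 47.55
  F: 0 + 1(24.55) = 24.55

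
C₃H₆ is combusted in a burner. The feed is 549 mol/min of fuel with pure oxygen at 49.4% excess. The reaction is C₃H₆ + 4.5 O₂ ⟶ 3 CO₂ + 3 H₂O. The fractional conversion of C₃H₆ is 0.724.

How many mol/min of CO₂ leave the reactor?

1190 mol/min

Stoichiometric O₂ = 4.5 × 549 = 2470 mol/min; O₂ fed = 2470 × 1.494 = 3691 mol/min.
Fuel reacted = 0.724 × 549 → ξ = 397.5 mol/min.
Outlet (n = n₀ + ν ξ):
  C₃H₆: 549 − 1(397.5) = 151.5
  O₂: 3691 − 4.5(397.5) = 1902
  CO₂: 0 + 3(397.5) = 1192
  H₂O: 0 + 3(397.5) = 1192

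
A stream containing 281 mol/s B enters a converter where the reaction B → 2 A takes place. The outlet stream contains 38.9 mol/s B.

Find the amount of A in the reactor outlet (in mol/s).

For B: n = n₀ − 1ξ → 38.9 = 281 − 1ξ, giving ξ = 242.1 mol/s.
Outlet amounts (n = n₀ + ν ξ):
  B: 281 − 1(242.1) = 38.9
  A: 0 + 2(242.1) = 484.2

484 mol/s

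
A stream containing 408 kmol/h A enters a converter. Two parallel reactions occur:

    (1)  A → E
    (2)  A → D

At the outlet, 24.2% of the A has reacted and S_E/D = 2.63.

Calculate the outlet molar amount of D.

Conversion of A: A consumed = 0.242 × 408 = 98.74 kmol/h = 1ξ₁ + 1ξ₂.
Selectivity: 1ξ₁ / (1ξ₂) = 2.63 → ξ₁ = 2.63 ξ₂.
Substitute: (1·2.63 + 1) ξ₂ = 98.74 → ξ₂ = 27.2 kmol/h, ξ₁ = 71.54 kmol/h.
Outlet amounts (n = n₀ + Σ ν·ξ):
  A: 408 − 1(71.54) − 1(27.2) = 309.3
  E: 0 + 1(71.54) = 71.54
  D: 0 + 1(27.2) = 27.2

27.2 kmol/h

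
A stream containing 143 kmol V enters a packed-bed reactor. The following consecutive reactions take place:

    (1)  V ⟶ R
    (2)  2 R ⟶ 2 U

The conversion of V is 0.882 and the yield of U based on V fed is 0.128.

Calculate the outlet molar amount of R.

108 kmol

Conversion of V: V consumed = 1ξ₁ = 0.882 × 143 → ξ₁ = 126.1 kmol.
Yield of U: 2ξ₂ / 143 = 0.128 → ξ₂ = 9.152 kmol.
Outlet amounts (n = n₀ + Σ ν·ξ):
  V: 143 − 1(126.1) = 16.87
  R: 0 + 1(126.1) − 2(9.152) = 107.8
  U: 0 + 2(9.152) = 18.3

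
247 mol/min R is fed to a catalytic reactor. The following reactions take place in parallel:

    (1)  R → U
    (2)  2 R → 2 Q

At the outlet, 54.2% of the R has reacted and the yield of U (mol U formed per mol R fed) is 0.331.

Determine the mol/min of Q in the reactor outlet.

Yield of U: 1ξ₁ / 247 = 0.331 → ξ₁ = 81.76 mol/min.
Conversion of R: 1ξ₁ + 2ξ₂ = 0.542 × 247 = 133.9 → ξ₂ = 26.06 mol/min.
Outlet amounts (n = n₀ + Σ ν·ξ):
  R: 247 − 1(81.76) − 2(26.06) = 113.1
  U: 0 + 1(81.76) = 81.76
  Q: 0 + 2(26.06) = 52.12

52.1 mol/min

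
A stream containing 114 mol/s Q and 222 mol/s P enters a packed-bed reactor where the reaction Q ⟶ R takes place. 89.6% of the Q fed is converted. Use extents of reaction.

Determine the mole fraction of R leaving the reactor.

0.304

Q reacted = 0.896 × 114 = 102.1 mol/s; ν_Q = −1, so ξ = 102.1/1 = 102.1 mol/s.
Outlet amounts (n = n₀ + ν ξ):
  Q: 114 − 1(102.1) = 11.86
  R: 0 + 1(102.1) = 102.1
  P: 222 (inert)
Total out = 336 mol/s; y_R = 102.1 / 336 = 0.304.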